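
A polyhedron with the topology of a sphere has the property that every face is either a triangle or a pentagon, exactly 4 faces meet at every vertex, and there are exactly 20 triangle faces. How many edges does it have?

60

Let x be the number of pentagons; then F = 20 + x.
Edge–face incidences: 2E = 3·20 + 5·x = 60 + 5x.
Every vertex has degree 4, so 4V = 2E.
Euler: V − E + F = 2 ⇒ (2E)/4 − E + (20 + x) = 2.
Multiply by 8: 2·(2E) − 4·(2E) + 8·(20 + x) = 16, i.e. 160 + 8x − 2·(60 + 5x) = 16.
Collecting terms: −2x + 40 = 16, so −2x = −24, so x = 12.
Then 2E = 60 + 5·12 = 120, so E = 60, V = 2E/4 = 30, F = 20 + 12 = 32.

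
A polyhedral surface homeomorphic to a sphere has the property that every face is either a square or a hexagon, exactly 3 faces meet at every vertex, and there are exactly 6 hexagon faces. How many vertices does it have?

Let x be the number of squares; then F = 6 + x.
Edge–face incidences: 2E = 6·6 + 4·x = 36 + 4x.
Every vertex has degree 3, so 3V = 2E.
Euler: V − E + F = 2 ⇒ (2E)/3 − E + (6 + x) = 2.
Multiply by 6: 2·(2E) − 3·(2E) + 6·(6 + x) = 12, i.e. 36 + 6x − (36 + 4x) = 12.
Collecting terms: 2x = 12, so x = 6.
Then 2E = 36 + 4·6 = 60, so E = 30, V = 2E/3 = 20, F = 6 + 6 = 12.

20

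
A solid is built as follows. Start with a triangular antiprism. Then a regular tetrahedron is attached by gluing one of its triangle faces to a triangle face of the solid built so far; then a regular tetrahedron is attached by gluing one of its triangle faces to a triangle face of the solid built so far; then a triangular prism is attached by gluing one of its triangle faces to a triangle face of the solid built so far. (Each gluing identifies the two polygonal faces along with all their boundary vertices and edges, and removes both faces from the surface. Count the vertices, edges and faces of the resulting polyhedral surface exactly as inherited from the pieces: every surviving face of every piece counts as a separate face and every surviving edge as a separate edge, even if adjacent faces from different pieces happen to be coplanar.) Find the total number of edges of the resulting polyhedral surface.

A triangular antiprism: V=6, E=12, F=8.
Attach a regular tetrahedron (V=4, E=6, F=4) along a 3-gon: merge 3 vertices and 3 edges, delete both glued faces → V=7, E=15, F=10.
Attach a regular tetrahedron (V=4, E=6, F=4) along a 3-gon: merge 3 vertices and 3 edges, delete both glued faces → V=8, E=18, F=12.
Attach a triangular prism (V=6, E=9, F=5) along a 3-gon: merge 3 vertices and 3 edges, delete both glued faces → V=11, E=24, F=15.
Check: V − E + F = 11 − 24 + 15 = 2.

24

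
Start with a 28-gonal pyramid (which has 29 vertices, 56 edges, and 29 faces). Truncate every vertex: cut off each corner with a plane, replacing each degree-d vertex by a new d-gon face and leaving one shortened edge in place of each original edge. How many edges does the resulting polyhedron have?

168

Truncation replaces each original edge-end by a new vertex, so V′ = 2E = 112.
Each original edge survives, and each old vertex of degree d contributes d new edges; summing degrees gives Σd = 2E, so E′ = E + 2E = 3E = 168.
Each original face survives and each original vertex becomes one new face: F′ = F + V = 58.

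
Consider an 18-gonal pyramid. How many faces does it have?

A pyramid on an n-gon base has one n-gon and n triangles: V = 18 + 1 = 19, E = 2·18 = 36, F = 18 + 1 = 19.

19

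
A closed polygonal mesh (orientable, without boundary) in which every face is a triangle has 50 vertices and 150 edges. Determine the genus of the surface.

1

Every face is a triangle and each edge borders two faces, so 3F = 2·150, giving F = 100.
χ = V − E + F = 50 − 150 + 100 = 0.
For a closed orientable surface χ = 2 − 2g, so g = (2 − (0))/2 = 1.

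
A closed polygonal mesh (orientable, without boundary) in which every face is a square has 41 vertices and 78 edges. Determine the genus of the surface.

Every face is a square and each edge borders two faces, so 4F = 2·78, giving F = 39.
χ = V − E + F = 41 − 78 + 39 = 2.
For a closed orientable surface χ = 2 − 2g, so g = (2 − (2))/2 = 0.

0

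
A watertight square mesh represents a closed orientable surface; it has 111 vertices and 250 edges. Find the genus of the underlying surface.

8

Every face is a square and each edge borders two faces, so 4F = 2·250, giving F = 125.
χ = V − E + F = 111 − 250 + 125 = -14.
For a closed orientable surface χ = 2 − 2g, so g = (2 − (-14))/2 = 8.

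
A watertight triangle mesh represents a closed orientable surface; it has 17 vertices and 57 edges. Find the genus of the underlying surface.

2

Every face is a triangle and each edge borders two faces, so 3F = 2·57, giving F = 38.
χ = V − E + F = 17 − 57 + 38 = -2.
For a closed orientable surface χ = 2 − 2g, so g = (2 − (-2))/2 = 2.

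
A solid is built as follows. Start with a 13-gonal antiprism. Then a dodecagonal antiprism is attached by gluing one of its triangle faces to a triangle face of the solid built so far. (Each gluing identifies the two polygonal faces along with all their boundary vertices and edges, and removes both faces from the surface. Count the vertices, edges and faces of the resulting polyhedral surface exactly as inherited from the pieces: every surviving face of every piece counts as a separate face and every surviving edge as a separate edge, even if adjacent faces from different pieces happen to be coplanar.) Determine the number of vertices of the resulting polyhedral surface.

47

A 13-gonal antiprism: V=26, E=52, F=28.
Attach a dodecagonal antiprism (V=24, E=48, F=26) along a 3-gon: merge 3 vertices and 3 edges, delete both glued faces → V=47, E=97, F=52.
Check: V − E + F = 47 − 97 + 52 = 2.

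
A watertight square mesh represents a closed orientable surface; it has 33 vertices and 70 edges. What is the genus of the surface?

Every face is a square and each edge borders two faces, so 4F = 2·70, giving F = 35.
χ = V − E + F = 33 − 70 + 35 = -2.
For a closed orientable surface χ = 2 − 2g, so g = (2 − (-2))/2 = 2.

2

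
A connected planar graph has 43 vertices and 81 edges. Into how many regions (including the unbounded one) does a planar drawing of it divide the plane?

40

Euler's formula for a connected plane graph: V − E + F = 2, so F = 2 − 43 + 81 = 40.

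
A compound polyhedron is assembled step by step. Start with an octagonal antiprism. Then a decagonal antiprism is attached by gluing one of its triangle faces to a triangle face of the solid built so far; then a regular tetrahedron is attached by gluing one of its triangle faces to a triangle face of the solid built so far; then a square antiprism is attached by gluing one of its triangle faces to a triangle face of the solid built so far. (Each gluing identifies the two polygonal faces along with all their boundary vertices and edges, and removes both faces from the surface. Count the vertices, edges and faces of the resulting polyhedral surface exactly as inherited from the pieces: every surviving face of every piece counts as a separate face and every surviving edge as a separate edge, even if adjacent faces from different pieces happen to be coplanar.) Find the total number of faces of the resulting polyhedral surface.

An octagonal antiprism: V=16, E=32, F=18.
Attach a decagonal antiprism (V=20, E=40, F=22) along a 3-gon: merge 3 vertices and 3 edges, delete both glued faces → V=33, E=69, F=38.
Attach a regular tetrahedron (V=4, E=6, F=4) along a 3-gon: merge 3 vertices and 3 edges, delete both glued faces → V=34, E=72, F=40.
Attach a square antiprism (V=8, E=16, F=10) along a 3-gon: merge 3 vertices and 3 edges, delete both glued faces → V=39, E=85, F=48.
Check: V − E + F = 39 − 85 + 48 = 2.

48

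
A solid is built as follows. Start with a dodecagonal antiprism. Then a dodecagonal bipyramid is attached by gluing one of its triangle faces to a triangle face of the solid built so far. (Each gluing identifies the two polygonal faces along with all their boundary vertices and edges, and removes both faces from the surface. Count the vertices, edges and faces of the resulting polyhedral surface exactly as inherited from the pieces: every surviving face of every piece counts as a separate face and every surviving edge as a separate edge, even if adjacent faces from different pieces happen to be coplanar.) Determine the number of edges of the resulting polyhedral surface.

81

A dodecagonal antiprism: V=24, E=48, F=26.
Attach a dodecagonal bipyramid (V=14, E=36, F=24) along a 3-gon: merge 3 vertices and 3 edges, delete both glued faces → V=35, E=81, F=48.
Check: V − E + F = 35 − 81 + 48 = 2.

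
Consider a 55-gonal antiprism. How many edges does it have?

An antiprism on an n-gon has two n-gon caps and 2n triangles: V = 2·55 = 110, E = 4·55 = 220, F = 2·55 + 2 = 112.

220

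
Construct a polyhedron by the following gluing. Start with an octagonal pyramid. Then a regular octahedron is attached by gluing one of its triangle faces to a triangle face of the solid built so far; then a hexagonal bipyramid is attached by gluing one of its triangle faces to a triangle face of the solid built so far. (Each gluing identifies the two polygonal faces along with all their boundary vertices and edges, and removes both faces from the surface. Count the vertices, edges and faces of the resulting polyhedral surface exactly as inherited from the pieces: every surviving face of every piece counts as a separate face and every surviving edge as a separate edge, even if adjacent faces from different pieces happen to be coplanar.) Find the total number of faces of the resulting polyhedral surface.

An octagonal pyramid: V=9, E=16, F=9.
Attach a regular octahedron (V=6, E=12, F=8) along a 3-gon: merge 3 vertices and 3 edges, delete both glued faces → V=12, E=25, F=15.
Attach a hexagonal bipyramid (V=8, E=18, F=12) along a 3-gon: merge 3 vertices and 3 edges, delete both glued faces → V=17, E=40, F=25.
Check: V − E + F = 17 − 40 + 25 = 2.

25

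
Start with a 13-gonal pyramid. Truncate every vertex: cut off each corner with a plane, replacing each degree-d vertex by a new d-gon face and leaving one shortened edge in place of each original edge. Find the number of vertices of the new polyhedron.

52

The base solid has V = 14, E = 26, F = 14.
Truncation replaces each original edge-end by a new vertex, so V′ = 2E = 52.
Each original edge survives, and each old vertex of degree d contributes d new edges; summing degrees gives Σd = 2E, so E′ = E + 2E = 3E = 78.
Each original face survives and each original vertex becomes one new face: F′ = F + V = 28.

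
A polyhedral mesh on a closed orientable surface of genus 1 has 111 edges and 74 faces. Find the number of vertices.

37

For a closed orientable surface of genus 1, χ = 2 − 2·1 = 0.
V = 0 + E − F = 0 + 111 − 74 = 37.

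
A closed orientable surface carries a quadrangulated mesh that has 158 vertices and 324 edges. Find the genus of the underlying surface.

Every face is a square and each edge borders two faces, so 4F = 2·324, giving F = 162.
χ = V − E + F = 158 − 324 + 162 = -4.
For a closed orientable surface χ = 2 − 2g, so g = (2 − (-4))/2 = 3.

3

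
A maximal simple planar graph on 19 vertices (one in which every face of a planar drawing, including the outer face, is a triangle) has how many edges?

51

In a plane triangulation 3F = 2E and V − E + F = 2, so E = 3V − 6 = 3·19 − 6 = 51.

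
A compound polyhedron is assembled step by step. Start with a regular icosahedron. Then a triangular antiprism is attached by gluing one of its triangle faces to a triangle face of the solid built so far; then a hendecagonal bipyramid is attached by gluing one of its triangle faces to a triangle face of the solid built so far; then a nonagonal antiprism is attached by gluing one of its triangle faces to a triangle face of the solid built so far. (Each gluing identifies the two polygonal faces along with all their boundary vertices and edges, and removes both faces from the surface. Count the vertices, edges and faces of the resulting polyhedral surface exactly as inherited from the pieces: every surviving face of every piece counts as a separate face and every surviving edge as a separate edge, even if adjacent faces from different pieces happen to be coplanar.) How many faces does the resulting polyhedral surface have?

64

A regular icosahedron: V=12, E=30, F=20.
Attach a triangular antiprism (V=6, E=12, F=8) along a 3-gon: merge 3 vertices and 3 edges, delete both glued faces → V=15, E=39, F=26.
Attach a hendecagonal bipyramid (V=13, E=33, F=22) along a 3-gon: merge 3 vertices and 3 edges, delete both glued faces → V=25, E=69, F=46.
Attach a nonagonal antiprism (V=18, E=36, F=20) along a 3-gon: merge 3 vertices and 3 edges, delete both glued faces → V=40, E=102, F=64.
Check: V − E + F = 40 − 102 + 64 = 2.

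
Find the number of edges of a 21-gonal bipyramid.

63

A bipyramid over an n-gon has 2n triangular faces and n + 2 vertices: V = 21 + 2 = 23, E = 3·21 = 63, F = 2·21 = 42.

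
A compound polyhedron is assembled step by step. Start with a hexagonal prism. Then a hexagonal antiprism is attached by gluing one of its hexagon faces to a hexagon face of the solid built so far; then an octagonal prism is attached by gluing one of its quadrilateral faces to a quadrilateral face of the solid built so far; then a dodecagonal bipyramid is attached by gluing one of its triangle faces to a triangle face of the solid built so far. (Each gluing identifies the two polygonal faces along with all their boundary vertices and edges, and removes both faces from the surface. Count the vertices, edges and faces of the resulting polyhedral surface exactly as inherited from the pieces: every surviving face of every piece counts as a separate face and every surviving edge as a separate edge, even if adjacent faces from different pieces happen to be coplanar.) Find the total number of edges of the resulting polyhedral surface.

89

A hexagonal prism: V=12, E=18, F=8.
Attach a hexagonal antiprism (V=12, E=24, F=14) along a 6-gon: merge 6 vertices and 6 edges, delete both glued faces → V=18, E=36, F=20.
Attach an octagonal prism (V=16, E=24, F=10) along a 4-gon: merge 4 vertices and 4 edges, delete both glued faces → V=30, E=56, F=28.
Attach a dodecagonal bipyramid (V=14, E=36, F=24) along a 3-gon: merge 3 vertices and 3 edges, delete both glued faces → V=41, E=89, F=50.
Check: V − E + F = 41 − 89 + 50 = 2.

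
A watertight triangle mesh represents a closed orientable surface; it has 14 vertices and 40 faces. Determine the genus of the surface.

4

Every face is a triangle, so 2E = 3·40 = 120, giving E = 60.
χ = V − E + F = 14 − 60 + 40 = -6.
For a closed orientable surface χ = 2 − 2g, so g = (2 − (-6))/2 = 4.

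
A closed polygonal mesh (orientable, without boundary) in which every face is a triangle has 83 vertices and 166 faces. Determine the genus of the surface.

1

Every face is a triangle, so 2E = 3·166 = 498, giving E = 249.
χ = V − E + F = 83 − 249 + 166 = 0.
For a closed orientable surface χ = 2 − 2g, so g = (2 − (0))/2 = 1.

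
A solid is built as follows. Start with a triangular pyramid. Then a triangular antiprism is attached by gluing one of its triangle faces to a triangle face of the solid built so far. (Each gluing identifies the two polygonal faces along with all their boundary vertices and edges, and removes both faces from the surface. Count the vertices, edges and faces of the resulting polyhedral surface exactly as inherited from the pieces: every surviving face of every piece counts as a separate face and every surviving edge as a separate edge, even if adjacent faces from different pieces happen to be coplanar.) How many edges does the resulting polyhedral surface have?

15

A triangular pyramid: V=4, E=6, F=4.
Attach a triangular antiprism (V=6, E=12, F=8) along a 3-gon: merge 3 vertices and 3 edges, delete both glued faces → V=7, E=15, F=10.
Check: V − E + F = 7 − 15 + 10 = 2.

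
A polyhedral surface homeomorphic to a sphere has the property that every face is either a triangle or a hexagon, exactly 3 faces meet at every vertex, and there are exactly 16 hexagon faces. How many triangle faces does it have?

4

Let x be the number of triangles; then F = 16 + x.
Edge–face incidences: 2E = 6·16 + 3·x = 96 + 3x.
Every vertex has degree 3, so 3V = 2E.
Euler: V − E + F = 2 ⇒ (2E)/3 − E + (16 + x) = 2.
Multiply by 6: 2·(2E) − 3·(2E) + 6·(16 + x) = 12, i.e. 96 + 6x − (96 + 3x) = 12.
Collecting terms: 3x = 12, so x = 4.
Then 2E = 96 + 3·4 = 108, so E = 54, V = 2E/3 = 36, F = 16 + 4 = 20.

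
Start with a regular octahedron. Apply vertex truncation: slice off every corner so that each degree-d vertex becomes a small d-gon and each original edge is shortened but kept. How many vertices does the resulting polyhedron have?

The base solid has V = 6, E = 12, F = 8.
Truncation replaces each original edge-end by a new vertex, so V′ = 2E = 24.
Each original edge survives, and each old vertex of degree d contributes d new edges; summing degrees gives Σd = 2E, so E′ = E + 2E = 3E = 36.
Each original face survives and each original vertex becomes one new face: F′ = F + V = 14.

24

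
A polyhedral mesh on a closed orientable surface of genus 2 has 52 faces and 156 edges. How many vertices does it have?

102

For a closed orientable surface of genus 2, χ = 2 − 2·2 = -2.
V = -2 + E − F = -2 + 156 − 52 = 102.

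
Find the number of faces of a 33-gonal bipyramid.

A bipyramid over an n-gon has 2n triangular faces and n + 2 vertices: V = 33 + 2 = 35, E = 3·33 = 99, F = 2·33 = 66.

66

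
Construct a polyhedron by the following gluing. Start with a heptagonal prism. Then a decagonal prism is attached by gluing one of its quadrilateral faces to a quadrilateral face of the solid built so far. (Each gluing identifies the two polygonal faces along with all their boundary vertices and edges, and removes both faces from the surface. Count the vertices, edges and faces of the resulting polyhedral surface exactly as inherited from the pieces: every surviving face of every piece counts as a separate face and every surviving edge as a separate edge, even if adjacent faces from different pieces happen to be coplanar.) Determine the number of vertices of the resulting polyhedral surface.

30

A heptagonal prism: V=14, E=21, F=9.
Attach a decagonal prism (V=20, E=30, F=12) along a 4-gon: merge 4 vertices and 4 edges, delete both glued faces → V=30, E=47, F=19.
Check: V − E + F = 30 − 47 + 19 = 2.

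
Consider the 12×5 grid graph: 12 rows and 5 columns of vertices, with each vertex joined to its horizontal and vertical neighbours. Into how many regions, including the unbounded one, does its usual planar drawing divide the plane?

45

The grid has V = 12·5 = 60 vertices and E = 12·4 + 5·11 = 103 edges.
F = 2 − V + E = 2 − 60 + 103 = 45.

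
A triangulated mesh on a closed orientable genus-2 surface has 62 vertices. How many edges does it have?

χ = 2 − 2·2 = -2, and every face is a triangle so 3F = 2E.
V − E + F = -2 with E = 3F/2 gives 62 − (3/2 − 1)·F = -2, so F = 128 and E = 192.

192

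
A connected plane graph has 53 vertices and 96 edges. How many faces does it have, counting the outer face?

Euler's formula for a connected plane graph: V − E + F = 2, so F = 2 − 53 + 96 = 45.

45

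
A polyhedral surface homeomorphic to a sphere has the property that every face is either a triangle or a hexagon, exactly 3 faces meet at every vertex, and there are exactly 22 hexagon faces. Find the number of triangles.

Let x be the number of triangles; then F = 22 + x.
Edge–face incidences: 2E = 6·22 + 3·x = 132 + 3x.
Every vertex has degree 3, so 3V = 2E.
Euler: V − E + F = 2 ⇒ (2E)/3 − E + (22 + x) = 2.
Multiply by 6: 2·(2E) − 3·(2E) + 6·(22 + x) = 12, i.e. 132 + 6x − (132 + 3x) = 12.
Collecting terms: 3x = 12, so x = 4.
Then 2E = 132 + 3·4 = 144, so E = 72, V = 2E/3 = 48, F = 22 + 4 = 26.

4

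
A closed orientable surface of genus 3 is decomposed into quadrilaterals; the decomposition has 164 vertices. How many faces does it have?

168

χ = 2 − 2·3 = -4, and every face is a square so 4F = 2E.
V − E + F = -4 with E = 4F/2 gives 164 − (4/2 − 1)·F = -4, so F = 168 and E = 336.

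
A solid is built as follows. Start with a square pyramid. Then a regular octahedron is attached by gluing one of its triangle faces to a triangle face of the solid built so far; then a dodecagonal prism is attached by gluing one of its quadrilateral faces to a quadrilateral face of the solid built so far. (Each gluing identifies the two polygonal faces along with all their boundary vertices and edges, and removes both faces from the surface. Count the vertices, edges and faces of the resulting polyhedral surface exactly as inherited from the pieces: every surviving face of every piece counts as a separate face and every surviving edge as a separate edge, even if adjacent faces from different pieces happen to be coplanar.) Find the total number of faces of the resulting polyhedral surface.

A square pyramid: V=5, E=8, F=5.
Attach a regular octahedron (V=6, E=12, F=8) along a 3-gon: merge 3 vertices and 3 edges, delete both glued faces → V=8, E=17, F=11.
Attach a dodecagonal prism (V=24, E=36, F=14) along a 4-gon: merge 4 vertices and 4 edges, delete both glued faces → V=28, E=49, F=23.
Check: V − E + F = 28 − 49 + 23 = 2.

23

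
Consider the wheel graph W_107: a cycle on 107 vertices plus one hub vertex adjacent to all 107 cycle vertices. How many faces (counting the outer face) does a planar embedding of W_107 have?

W_107 has V = 107 + 1 = 108 vertices and E = 2·107 = 214 edges.
By Euler's formula F = 2 − V + E = 2 − 108 + 214 = 108.

108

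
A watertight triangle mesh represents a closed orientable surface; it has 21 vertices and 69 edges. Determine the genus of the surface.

2

Every face is a triangle and each edge borders two faces, so 3F = 2·69, giving F = 46.
χ = V − E + F = 21 − 69 + 46 = -2.
For a closed orientable surface χ = 2 − 2g, so g = (2 − (-2))/2 = 2.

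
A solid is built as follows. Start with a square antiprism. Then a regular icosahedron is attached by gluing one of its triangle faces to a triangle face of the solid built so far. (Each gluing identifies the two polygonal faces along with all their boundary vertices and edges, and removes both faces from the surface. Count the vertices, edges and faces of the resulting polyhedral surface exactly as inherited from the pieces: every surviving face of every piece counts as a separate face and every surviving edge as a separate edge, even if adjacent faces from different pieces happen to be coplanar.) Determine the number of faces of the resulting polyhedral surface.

28

A square antiprism: V=8, E=16, F=10.
Attach a regular icosahedron (V=12, E=30, F=20) along a 3-gon: merge 3 vertices and 3 edges, delete both glued faces → V=17, E=43, F=28.
Check: V − E + F = 17 − 43 + 28 = 2.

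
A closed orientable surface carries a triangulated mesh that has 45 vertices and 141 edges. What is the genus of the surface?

2

Every face is a triangle and each edge borders two faces, so 3F = 2·141, giving F = 94.
χ = V − E + F = 45 − 141 + 94 = -2.
For a closed orientable surface χ = 2 − 2g, so g = (2 − (-2))/2 = 2.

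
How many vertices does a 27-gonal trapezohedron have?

56

The n-trapezohedron (dual of the n-antiprism) has V = 2·27 + 2 = 56, E = 4·27 = 108, F = 2·27 = 54.
Check: V − E + F = 56 − 108 + 54 = 2.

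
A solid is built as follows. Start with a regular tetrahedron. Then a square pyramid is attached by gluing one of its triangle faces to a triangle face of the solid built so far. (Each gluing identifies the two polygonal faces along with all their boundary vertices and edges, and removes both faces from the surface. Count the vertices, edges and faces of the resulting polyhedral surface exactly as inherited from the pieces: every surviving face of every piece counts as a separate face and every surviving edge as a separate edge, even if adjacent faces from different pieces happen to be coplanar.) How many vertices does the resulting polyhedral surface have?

6

A regular tetrahedron: V=4, E=6, F=4.
Attach a square pyramid (V=5, E=8, F=5) along a 3-gon: merge 3 vertices and 3 edges, delete both glued faces → V=6, E=11, F=7.
Check: V − E + F = 6 − 11 + 7 = 2.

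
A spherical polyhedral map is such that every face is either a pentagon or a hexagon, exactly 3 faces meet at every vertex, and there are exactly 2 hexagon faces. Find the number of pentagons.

12

Let x be the number of pentagons; then F = 2 + x.
Edge–face incidences: 2E = 6·2 + 5·x = 12 + 5x.
Every vertex has degree 3, so 3V = 2E.
Euler: V − E + F = 2 ⇒ (2E)/3 − E + (2 + x) = 2.
Multiply by 6: 2·(2E) − 3·(2E) + 6·(2 + x) = 12, i.e. 12 + 6x − (12 + 5x) = 12.
Collecting terms: x = 12.
Then 2E = 12 + 5·12 = 72, so E = 36, V = 2E/3 = 24, F = 2 + 12 = 14.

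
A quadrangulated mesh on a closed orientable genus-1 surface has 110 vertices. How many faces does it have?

χ = 2 − 2·1 = 0, and every face is a square so 4F = 2E.
V − E + F = 0 with E = 4F/2 gives 110 − (4/2 − 1)·F = 0, so F = 110 and E = 220.

110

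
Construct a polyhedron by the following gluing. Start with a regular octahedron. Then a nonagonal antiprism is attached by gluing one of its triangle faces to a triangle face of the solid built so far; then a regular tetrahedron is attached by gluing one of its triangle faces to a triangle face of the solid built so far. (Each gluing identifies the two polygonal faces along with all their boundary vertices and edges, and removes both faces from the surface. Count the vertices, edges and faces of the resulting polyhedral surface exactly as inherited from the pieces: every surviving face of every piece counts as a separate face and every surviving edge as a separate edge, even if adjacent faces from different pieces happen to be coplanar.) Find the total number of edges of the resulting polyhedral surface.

48

A regular octahedron: V=6, E=12, F=8.
Attach a nonagonal antiprism (V=18, E=36, F=20) along a 3-gon: merge 3 vertices and 3 edges, delete both glued faces → V=21, E=45, F=26.
Attach a regular tetrahedron (V=4, E=6, F=4) along a 3-gon: merge 3 vertices and 3 edges, delete both glued faces → V=22, E=48, F=28.
Check: V − E + F = 22 − 48 + 28 = 2.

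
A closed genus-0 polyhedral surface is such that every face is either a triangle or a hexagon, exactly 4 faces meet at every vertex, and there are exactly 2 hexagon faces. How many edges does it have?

Let x be the number of triangles; then F = 2 + x.
Edge–face incidences: 2E = 6·2 + 3·x = 12 + 3x.
Every vertex has degree 4, so 4V = 2E.
Euler: V − E + F = 2 ⇒ (2E)/4 − E + (2 + x) = 2.
Multiply by 8: 2·(2E) − 4·(2E) + 8·(2 + x) = 16, i.e. 16 + 8x − 2·(12 + 3x) = 16.
Collecting terms: 2x − 8 = 16, so 2x = 24, so x = 12.
Then 2E = 12 + 3·12 = 48, so E = 24, V = 2E/4 = 12, F = 2 + 12 = 14.

24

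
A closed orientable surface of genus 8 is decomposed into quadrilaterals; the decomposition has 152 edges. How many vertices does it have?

62

χ = 2 − 2·8 = -14, and every face is a square so 4F = 2E.
F = 2E/4 = 76. Then V = -14 + E − F = -14 + 152 − 76 = 62.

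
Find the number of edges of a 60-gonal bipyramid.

180

A bipyramid over an n-gon has 2n triangular faces and n + 2 vertices: V = 60 + 2 = 62, E = 3·60 = 180, F = 2·60 = 120.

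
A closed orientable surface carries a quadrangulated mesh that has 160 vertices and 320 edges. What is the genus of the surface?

Every face is a square and each edge borders two faces, so 4F = 2·320, giving F = 160.
χ = V − E + F = 160 − 320 + 160 = 0.
For a closed orientable surface χ = 2 − 2g, so g = (2 − (0))/2 = 1.

1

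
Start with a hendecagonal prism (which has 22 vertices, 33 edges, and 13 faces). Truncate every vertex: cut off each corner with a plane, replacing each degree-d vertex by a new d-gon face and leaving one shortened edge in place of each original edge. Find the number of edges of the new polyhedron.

Truncation replaces each original edge-end by a new vertex, so V′ = 2E = 66.
Each original edge survives, and each old vertex of degree d contributes d new edges; summing degrees gives Σd = 2E, so E′ = E + 2E = 3E = 99.
Each original face survives and each original vertex becomes one new face: F′ = F + V = 35.

99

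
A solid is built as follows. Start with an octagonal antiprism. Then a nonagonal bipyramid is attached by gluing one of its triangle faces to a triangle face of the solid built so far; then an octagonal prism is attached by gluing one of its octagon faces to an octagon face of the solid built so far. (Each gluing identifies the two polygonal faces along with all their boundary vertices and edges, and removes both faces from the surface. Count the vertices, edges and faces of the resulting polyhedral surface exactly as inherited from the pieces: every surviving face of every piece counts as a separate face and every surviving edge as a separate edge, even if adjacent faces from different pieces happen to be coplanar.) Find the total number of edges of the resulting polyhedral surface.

72

An octagonal antiprism: V=16, E=32, F=18.
Attach a nonagonal bipyramid (V=11, E=27, F=18) along a 3-gon: merge 3 vertices and 3 edges, delete both glued faces → V=24, E=56, F=34.
Attach an octagonal prism (V=16, E=24, F=10) along an 8-gon: merge 8 vertices and 8 edges, delete both glued faces → V=32, E=72, F=42.
Check: V − E + F = 32 − 72 + 42 = 2.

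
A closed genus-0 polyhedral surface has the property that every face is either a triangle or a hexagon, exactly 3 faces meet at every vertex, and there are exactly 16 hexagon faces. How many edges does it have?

Let x be the number of triangles; then F = 16 + x.
Edge–face incidences: 2E = 6·16 + 3·x = 96 + 3x.
Every vertex has degree 3, so 3V = 2E.
Euler: V − E + F = 2 ⇒ (2E)/3 − E + (16 + x) = 2.
Multiply by 6: 2·(2E) − 3·(2E) + 6·(16 + x) = 12, i.e. 96 + 6x − (96 + 3x) = 12.
Collecting terms: 3x = 12, so x = 4.
Then 2E = 96 + 3·4 = 108, so E = 54, V = 2E/3 = 36, F = 16 + 4 = 20.

54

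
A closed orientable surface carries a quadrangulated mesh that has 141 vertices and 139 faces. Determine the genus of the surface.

Every face is a square, so 2E = 4·139 = 556, giving E = 278.
χ = V − E + F = 141 − 278 + 139 = 2.
For a closed orientable surface χ = 2 − 2g, so g = (2 − (2))/2 = 0.

0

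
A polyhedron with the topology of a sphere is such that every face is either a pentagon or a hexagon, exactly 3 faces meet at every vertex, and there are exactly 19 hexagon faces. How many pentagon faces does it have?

12

Let x be the number of pentagons; then F = 19 + x.
Edge–face incidences: 2E = 6·19 + 5·x = 114 + 5x.
Every vertex has degree 3, so 3V = 2E.
Euler: V − E + F = 2 ⇒ (2E)/3 − E + (19 + x) = 2.
Multiply by 6: 2·(2E) − 3·(2E) + 6·(19 + x) = 12, i.e. 114 + 6x − (114 + 5x) = 12.
Collecting terms: x = 12.
Then 2E = 114 + 5·12 = 174, so E = 87, V = 2E/3 = 58, F = 19 + 12 = 31.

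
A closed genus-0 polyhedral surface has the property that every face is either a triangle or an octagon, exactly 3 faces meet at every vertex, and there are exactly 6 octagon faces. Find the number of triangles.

Let x be the number of triangles; then F = 6 + x.
Edge–face incidences: 2E = 8·6 + 3·x = 48 + 3x.
Every vertex has degree 3, so 3V = 2E.
Euler: V − E + F = 2 ⇒ (2E)/3 − E + (6 + x) = 2.
Multiply by 6: 2·(2E) − 3·(2E) + 6·(6 + x) = 12, i.e. 36 + 6x − (48 + 3x) = 12.
Collecting terms: 3x − 12 = 12, so 3x = 24, so x = 8.
Then 2E = 48 + 3·8 = 72, so E = 36, V = 2E/3 = 24, F = 6 + 8 = 14.

8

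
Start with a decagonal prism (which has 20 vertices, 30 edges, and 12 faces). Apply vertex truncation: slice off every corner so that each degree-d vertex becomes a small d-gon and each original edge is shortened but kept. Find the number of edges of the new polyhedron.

90

Truncation replaces each original edge-end by a new vertex, so V′ = 2E = 60.
Each original edge survives, and each old vertex of degree d contributes d new edges; summing degrees gives Σd = 2E, so E′ = E + 2E = 3E = 90.
Each original face survives and each original vertex becomes one new face: F′ = F + V = 32.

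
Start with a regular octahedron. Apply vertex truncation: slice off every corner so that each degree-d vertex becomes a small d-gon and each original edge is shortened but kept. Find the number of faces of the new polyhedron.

14

The base solid has V = 6, E = 12, F = 8.
Truncation replaces each original edge-end by a new vertex, so V′ = 2E = 24.
Each original edge survives, and each old vertex of degree d contributes d new edges; summing degrees gives Σd = 2E, so E′ = E + 2E = 3E = 36.
Each original face survives and each original vertex becomes one new face: F′ = F + V = 14.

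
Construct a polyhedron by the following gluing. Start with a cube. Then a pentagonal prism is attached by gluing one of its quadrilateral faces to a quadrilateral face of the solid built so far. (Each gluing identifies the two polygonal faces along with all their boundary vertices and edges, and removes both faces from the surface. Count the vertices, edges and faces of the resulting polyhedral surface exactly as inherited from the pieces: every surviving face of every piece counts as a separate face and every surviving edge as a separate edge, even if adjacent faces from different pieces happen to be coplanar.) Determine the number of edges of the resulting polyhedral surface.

23

A cube: V=8, E=12, F=6.
Attach a pentagonal prism (V=10, E=15, F=7) along a 4-gon: merge 4 vertices and 4 edges, delete both glued faces → V=14, E=23, F=11.
Check: V − E + F = 14 − 23 + 11 = 2.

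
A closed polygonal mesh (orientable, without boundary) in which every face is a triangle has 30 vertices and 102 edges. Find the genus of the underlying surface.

3

Every face is a triangle and each edge borders two faces, so 3F = 2·102, giving F = 68.
χ = V − E + F = 30 − 102 + 68 = -4.
For a closed orientable surface χ = 2 − 2g, so g = (2 − (-4))/2 = 3.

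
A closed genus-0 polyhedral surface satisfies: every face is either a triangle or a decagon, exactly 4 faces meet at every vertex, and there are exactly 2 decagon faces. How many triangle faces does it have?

20

Let x be the number of triangles; then F = 2 + x.
Edge–face incidences: 2E = 10·2 + 3·x = 20 + 3x.
Every vertex has degree 4, so 4V = 2E.
Euler: V − E + F = 2 ⇒ (2E)/4 − E + (2 + x) = 2.
Multiply by 8: 2·(2E) − 4·(2E) + 8·(2 + x) = 16, i.e. 16 + 8x − 2·(20 + 3x) = 16.
Collecting terms: 2x − 24 = 16, so 2x = 40, so x = 20.
Then 2E = 20 + 3·20 = 80, so E = 40, V = 2E/4 = 20, F = 2 + 20 = 22.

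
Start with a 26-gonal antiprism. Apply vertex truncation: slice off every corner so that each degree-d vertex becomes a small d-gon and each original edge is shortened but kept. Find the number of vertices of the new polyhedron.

The base solid has V = 52, E = 104, F = 54.
Truncation replaces each original edge-end by a new vertex, so V′ = 2E = 208.
Each original edge survives, and each old vertex of degree d contributes d new edges; summing degrees gives Σd = 2E, so E′ = E + 2E = 3E = 312.
Each original face survives and each original vertex becomes one new face: F′ = F + V = 106.

208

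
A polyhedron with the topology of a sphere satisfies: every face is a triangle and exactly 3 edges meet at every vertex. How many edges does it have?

6

Each face has 3 edges and each edge borders two faces, so 2E = 3F.
Each vertex has degree 3, so 3V = 2E and hence V = 3F/3.
Euler: V − E + F = 2 ⇒ (3F/3) − (3F/2) + F = 2.
Multiply by 6: (6 − 9 + 6)F = 12, i.e. 3F = 12.
So F = 4, E = 3·4/2 = 6, V = 3·4/3 = 4.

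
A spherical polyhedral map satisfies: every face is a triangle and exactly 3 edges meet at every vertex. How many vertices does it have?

Each face has 3 edges and each edge borders two faces, so 2E = 3F.
Each vertex has degree 3, so 3V = 2E and hence V = 3F/3.
Euler: V − E + F = 2 ⇒ (3F/3) − (3F/2) + F = 2.
Multiply by 6: (6 − 9 + 6)F = 12, i.e. 3F = 12.
So F = 4, E = 3·4/2 = 6, V = 3·4/3 = 4.

4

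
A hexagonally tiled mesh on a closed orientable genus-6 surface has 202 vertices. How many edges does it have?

318

χ = 2 − 2·6 = -10, and every face is a hexagon so 6F = 2E.
V − E + F = -10 with E = 6F/2 gives 202 − (6/2 − 1)·F = -10, so F = 106 and E = 318.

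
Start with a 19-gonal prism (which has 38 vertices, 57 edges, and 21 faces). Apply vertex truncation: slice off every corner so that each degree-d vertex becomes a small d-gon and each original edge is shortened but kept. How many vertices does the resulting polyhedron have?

Truncation replaces each original edge-end by a new vertex, so V′ = 2E = 114.
Each original edge survives, and each old vertex of degree d contributes d new edges; summing degrees gives Σd = 2E, so E′ = E + 2E = 3E = 171.
Each original face survives and each original vertex becomes one new face: F′ = F + V = 59.

114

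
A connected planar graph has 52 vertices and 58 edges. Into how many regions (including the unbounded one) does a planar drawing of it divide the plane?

8

Euler's formula for a connected plane graph: V − E + F = 2, so F = 2 − 52 + 58 = 8.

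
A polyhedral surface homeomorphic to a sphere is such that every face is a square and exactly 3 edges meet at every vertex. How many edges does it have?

Each face has 4 edges and each edge borders two faces, so 2E = 4F.
Each vertex has degree 3, so 3V = 2E and hence V = 4F/3.
Euler: V − E + F = 2 ⇒ (4F/3) − (4F/2) + F = 2.
Multiply by 6: (8 − 12 + 6)F = 12, i.e. 2F = 12.
So F = 6, E = 4·6/2 = 12, V = 4·6/3 = 8.

12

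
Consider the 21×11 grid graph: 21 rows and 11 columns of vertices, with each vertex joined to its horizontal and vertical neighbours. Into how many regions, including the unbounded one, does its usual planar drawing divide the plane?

201

The grid has V = 21·11 = 231 vertices and E = 21·10 + 11·20 = 430 edges.
F = 2 − V + E = 2 − 231 + 430 = 201.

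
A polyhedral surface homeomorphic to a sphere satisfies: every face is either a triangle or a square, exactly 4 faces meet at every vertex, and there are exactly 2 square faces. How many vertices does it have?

Let x be the number of triangles; then F = 2 + x.
Edge–face incidences: 2E = 4·2 + 3·x = 8 + 3x.
Every vertex has degree 4, so 4V = 2E.
Euler: V − E + F = 2 ⇒ (2E)/4 − E + (2 + x) = 2.
Multiply by 8: 2·(2E) − 4·(2E) + 8·(2 + x) = 16, i.e. 16 + 8x − 2·(8 + 3x) = 16.
Collecting terms: 2x = 16, so x = 8.
Then 2E = 8 + 3·8 = 32, so E = 16, V = 2E/4 = 8, F = 2 + 8 = 10.

8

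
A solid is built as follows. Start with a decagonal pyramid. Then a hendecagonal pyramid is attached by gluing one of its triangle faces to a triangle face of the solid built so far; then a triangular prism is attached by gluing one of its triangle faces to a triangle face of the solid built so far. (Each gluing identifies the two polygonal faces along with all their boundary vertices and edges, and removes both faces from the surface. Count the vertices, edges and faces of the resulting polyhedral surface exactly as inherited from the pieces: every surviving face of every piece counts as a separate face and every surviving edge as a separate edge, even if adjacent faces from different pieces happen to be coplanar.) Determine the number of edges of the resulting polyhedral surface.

45

A decagonal pyramid: V=11, E=20, F=11.
Attach a hendecagonal pyramid (V=12, E=22, F=12) along a 3-gon: merge 3 vertices and 3 edges, delete both glued faces → V=20, E=39, F=21.
Attach a triangular prism (V=6, E=9, F=5) along a 3-gon: merge 3 vertices and 3 edges, delete both glued faces → V=23, E=45, F=24.
Check: V − E + F = 23 − 45 + 24 = 2.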